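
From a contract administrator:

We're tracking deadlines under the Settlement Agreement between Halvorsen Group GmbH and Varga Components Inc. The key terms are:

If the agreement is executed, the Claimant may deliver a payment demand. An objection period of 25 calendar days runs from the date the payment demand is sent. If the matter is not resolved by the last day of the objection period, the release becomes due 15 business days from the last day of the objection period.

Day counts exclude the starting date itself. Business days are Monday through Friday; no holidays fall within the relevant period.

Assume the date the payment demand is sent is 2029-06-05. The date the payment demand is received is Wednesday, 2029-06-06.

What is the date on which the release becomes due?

2029-07-20

Adding 25 calendar days to 2029-06-05 gives 2029-06-30, which is the last day of the objection period.
The date on which the release becomes due: 15 business days after Saturday, 2029-06-30, skipping weekends — Jul 2, Jul 3, Jul 4, Jul 5, …, Jul 18, Jul 19, Jul 20 — lands on Friday, 2029-07-20.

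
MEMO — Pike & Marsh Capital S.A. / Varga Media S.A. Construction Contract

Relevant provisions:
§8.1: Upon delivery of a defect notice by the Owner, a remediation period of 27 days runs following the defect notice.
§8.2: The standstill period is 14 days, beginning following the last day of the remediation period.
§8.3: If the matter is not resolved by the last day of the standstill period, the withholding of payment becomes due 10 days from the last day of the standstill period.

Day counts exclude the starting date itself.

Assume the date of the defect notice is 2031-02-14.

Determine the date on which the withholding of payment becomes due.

2031-04-06

Adding 27 calendar days to 2031-02-14 gives 2031-03-13, which is the last day of the remediation period.
The last day of the standstill period: 14 calendar days after 2031-03-13 is 2031-03-27.
The date on which the withholding of payment becomes due: 2031-03-27 + 10 days = 2031-04-06.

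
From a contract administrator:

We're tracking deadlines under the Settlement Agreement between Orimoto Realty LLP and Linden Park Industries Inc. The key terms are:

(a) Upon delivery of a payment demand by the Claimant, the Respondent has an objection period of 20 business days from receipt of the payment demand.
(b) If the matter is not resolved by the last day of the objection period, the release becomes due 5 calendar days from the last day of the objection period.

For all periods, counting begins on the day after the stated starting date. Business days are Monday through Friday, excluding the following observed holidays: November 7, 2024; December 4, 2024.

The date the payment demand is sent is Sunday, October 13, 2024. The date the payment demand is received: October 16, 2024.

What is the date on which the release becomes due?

The last day of the objection period: counting 20 business days from Wednesday, October 16, 2024 (Oct 17, Oct 18, Oct 21, Oct 22, …, Nov 12, Nov 13, Nov 14, skipping weekends and the listed holiday on Nov 7) reaches Thursday, November 14, 2024.
Adding 5 calendar days to November 14, 2024 gives November 19, 2024, which is the date on which the release becomes due.

November 19, 2024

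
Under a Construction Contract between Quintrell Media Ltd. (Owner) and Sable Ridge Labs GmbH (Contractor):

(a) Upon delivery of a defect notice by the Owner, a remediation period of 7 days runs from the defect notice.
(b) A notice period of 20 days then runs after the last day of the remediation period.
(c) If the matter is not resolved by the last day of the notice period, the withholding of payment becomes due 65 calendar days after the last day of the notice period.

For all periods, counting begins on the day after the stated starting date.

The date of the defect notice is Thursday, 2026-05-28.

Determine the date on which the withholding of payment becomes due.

Adding 7 calendar days to 2026-05-28 gives 2026-06-04, which is the last day of the remediation period.
Adding 20 calendar days to 2026-06-04 gives 2026-06-24, which is the last day of the notice period.
The date on which the withholding of payment becomes due: 2026-06-24 + 65 days = 2026-08-28.

2026-08-28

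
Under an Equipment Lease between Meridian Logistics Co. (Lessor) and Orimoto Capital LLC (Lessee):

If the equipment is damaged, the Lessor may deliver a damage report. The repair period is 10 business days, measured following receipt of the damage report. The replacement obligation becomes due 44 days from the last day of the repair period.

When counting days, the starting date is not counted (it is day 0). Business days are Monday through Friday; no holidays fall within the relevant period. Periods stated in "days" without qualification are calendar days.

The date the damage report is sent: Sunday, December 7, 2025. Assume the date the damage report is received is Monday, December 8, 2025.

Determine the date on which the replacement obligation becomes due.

The last day of the repair period: counting 10 business days from Monday, December 8, 2025 (Dec 9, Dec 10, Dec 11, Dec 12, Dec 15, Dec 16, Dec 17, Dec 18, Dec 19, Dec 22, skipping weekends) reaches Monday, December 22, 2025.
The date on which the replacement obligation becomes due: December 22, 2025 + 44 days = February 4, 2026.

February 4, 2026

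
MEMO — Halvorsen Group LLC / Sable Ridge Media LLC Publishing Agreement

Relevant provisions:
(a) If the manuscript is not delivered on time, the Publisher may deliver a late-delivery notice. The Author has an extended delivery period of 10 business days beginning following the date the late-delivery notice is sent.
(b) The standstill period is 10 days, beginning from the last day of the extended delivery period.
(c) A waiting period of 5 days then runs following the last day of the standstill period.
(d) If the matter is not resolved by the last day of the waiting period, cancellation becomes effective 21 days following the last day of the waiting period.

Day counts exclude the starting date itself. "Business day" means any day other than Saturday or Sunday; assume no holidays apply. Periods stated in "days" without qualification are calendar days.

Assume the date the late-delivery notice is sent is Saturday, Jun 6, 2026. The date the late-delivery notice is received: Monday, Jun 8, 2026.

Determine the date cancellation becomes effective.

Jul 25, 2026

The last day of the extended delivery period: 10 business days after Saturday, Jun 6, 2026, skipping weekends — Jun 8, Jun 9, Jun 10, Jun 11, Jun 12, Jun 15, Jun 16, Jun 17, Jun 18, Jun 19 — lands on Friday, Jun 19, 2026.
The last day of the standstill period: 10 calendar days after Jun 19, 2026 is Jun 29, 2026.
Adding 5 calendar days to Jun 29, 2026 gives Jul 4, 2026, which is the last day of the waiting period.
The date cancellation becomes effective: Jul 4, 2026 + 21 days = Jul 25, 2026.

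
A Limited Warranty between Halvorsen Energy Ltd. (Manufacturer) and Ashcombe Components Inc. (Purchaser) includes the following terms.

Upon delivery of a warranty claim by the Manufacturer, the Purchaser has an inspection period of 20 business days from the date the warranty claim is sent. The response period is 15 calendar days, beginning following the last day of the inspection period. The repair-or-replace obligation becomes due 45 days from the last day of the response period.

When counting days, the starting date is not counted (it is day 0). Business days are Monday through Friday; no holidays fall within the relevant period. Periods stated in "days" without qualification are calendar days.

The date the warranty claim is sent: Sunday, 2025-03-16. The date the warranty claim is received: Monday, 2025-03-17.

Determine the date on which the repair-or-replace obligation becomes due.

2025-06-10

The last day of the inspection period: counting 20 business days from Sunday, 2025-03-16 (Mar 17, Mar 18, Mar 19, Mar 20, …, Apr 9, Apr 10, Apr 11, skipping weekends) reaches Friday, 2025-04-11.
The last day of the response period: 15 calendar days after 2025-04-11 is 2025-04-26.
The date on which the repair-or-replace obligation becomes due: 45 calendar days after 2025-04-26 is 2025-06-10.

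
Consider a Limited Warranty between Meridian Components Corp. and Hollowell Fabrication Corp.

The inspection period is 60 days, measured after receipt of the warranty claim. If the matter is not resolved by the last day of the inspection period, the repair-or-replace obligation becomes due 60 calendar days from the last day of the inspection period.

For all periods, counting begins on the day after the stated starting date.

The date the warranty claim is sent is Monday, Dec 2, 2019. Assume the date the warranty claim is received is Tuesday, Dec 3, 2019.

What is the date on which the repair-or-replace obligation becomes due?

Apr 1, 2020

Adding 60 calendar days to Dec 3, 2019 gives Feb 1, 2020, which is the last day of the inspection period.
The date on which the repair-or-replace obligation becomes due: Feb 1, 2020 + 60 days = Apr 1, 2020.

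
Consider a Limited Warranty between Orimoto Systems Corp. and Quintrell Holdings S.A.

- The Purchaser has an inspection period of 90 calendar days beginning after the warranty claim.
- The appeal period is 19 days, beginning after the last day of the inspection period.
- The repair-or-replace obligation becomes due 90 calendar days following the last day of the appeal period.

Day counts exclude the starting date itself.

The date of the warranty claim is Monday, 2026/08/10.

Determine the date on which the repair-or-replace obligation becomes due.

The last day of the inspection period: 2026/08/10 + 90 days = 2026/11/08.
The last day of the appeal period: 2026/11/08 + 19 days = 2026/11/27.
The date on which the repair-or-replace obligation becomes due: 2026/11/27 + 90 days = 2027/02/25.

2027/02/25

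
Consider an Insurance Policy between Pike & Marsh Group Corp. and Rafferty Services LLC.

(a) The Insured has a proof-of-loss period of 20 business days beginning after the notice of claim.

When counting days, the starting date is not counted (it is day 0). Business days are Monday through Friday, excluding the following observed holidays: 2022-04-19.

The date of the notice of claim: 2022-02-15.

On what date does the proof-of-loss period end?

From Tuesday, 2022-02-15, 20 business days (Feb 16, Feb 17, Feb 18, Feb 21, …, Mar 11, Mar 14, Mar 15, skipping weekends) brings us to Tuesday, 2022-03-15, which is the last day of the proof-of-loss period.

2022-03-15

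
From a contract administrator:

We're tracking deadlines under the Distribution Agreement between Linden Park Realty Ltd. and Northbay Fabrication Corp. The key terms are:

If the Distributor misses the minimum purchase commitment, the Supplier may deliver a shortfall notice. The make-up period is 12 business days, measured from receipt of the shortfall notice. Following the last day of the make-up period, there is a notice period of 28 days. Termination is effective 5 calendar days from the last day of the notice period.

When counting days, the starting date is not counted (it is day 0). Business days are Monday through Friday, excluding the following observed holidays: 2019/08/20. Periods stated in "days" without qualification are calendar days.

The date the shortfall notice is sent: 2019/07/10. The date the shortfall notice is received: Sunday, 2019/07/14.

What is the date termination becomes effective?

2019/09/01

The last day of the make-up period: 12 business days after Sunday, 2019/07/14, skipping weekends — Jul 15, Jul 16, Jul 17, Jul 18, …, Jul 26, Jul 29, Jul 30 — lands on Tuesday, 2019/07/30.
The last day of the notice period: 28 calendar days after 2019/07/30 is 2019/08/27.
The date termination becomes effective: 5 calendar days after 2019/08/27 is 2019/09/01.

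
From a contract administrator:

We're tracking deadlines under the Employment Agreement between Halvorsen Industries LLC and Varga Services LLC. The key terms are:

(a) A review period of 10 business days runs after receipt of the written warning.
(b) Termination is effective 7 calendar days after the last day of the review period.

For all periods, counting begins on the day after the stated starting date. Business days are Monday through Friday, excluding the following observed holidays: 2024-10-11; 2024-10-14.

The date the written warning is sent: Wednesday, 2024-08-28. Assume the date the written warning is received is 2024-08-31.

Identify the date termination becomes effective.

2024-09-20

From Saturday, 2024-08-31, 10 business days (Sep 2, Sep 3, Sep 4, Sep 5, Sep 6, Sep 9, Sep 10, Sep 11, Sep 12, Sep 13, skipping weekends) brings us to Friday, 2024-09-13, which is the last day of the review period.
The date termination becomes effective: 7 calendar days after 2024-09-13 is 2024-09-20.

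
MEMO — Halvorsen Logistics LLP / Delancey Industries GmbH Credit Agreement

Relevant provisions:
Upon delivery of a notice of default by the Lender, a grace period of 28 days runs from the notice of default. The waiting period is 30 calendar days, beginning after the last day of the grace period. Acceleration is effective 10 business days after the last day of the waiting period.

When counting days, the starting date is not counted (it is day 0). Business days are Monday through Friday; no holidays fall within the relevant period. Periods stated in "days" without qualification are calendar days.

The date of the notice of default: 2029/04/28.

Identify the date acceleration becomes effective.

Adding 28 calendar days to 2029/04/28 gives 2029/05/26, which is the last day of the grace period.
Adding 30 calendar days to 2029/05/26 gives 2029/06/25, which is the last day of the waiting period.
The date acceleration becomes effective: counting 10 business days from Monday, 2029/06/25 (Jun 26, Jun 27, Jun 28, Jun 29, Jul 2, Jul 3, Jul 4, Jul 5, Jul 6, Jul 9, skipping weekends) reaches Monday, 2029/07/09.

2029/07/09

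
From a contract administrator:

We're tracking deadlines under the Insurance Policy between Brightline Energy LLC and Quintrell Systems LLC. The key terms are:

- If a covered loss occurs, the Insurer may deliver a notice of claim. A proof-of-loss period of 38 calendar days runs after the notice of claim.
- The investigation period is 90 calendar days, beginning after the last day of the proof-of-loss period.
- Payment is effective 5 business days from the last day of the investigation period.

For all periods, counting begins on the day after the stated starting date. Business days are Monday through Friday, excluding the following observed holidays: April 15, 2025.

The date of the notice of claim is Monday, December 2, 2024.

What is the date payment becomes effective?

April 17, 2025

The last day of the proof-of-loss period: December 2, 2024 + 38 days = January 9, 2025.
Adding 90 calendar days to January 9, 2025 gives April 9, 2025, which is the last day of the investigation period.
The date payment becomes effective: 5 business days after Wednesday, April 9, 2025, skipping weekends and the listed holiday on Apr 15 — Apr 10, Apr 11, Apr 14, Apr 16, Apr 17 — lands on Thursday, April 17, 2025.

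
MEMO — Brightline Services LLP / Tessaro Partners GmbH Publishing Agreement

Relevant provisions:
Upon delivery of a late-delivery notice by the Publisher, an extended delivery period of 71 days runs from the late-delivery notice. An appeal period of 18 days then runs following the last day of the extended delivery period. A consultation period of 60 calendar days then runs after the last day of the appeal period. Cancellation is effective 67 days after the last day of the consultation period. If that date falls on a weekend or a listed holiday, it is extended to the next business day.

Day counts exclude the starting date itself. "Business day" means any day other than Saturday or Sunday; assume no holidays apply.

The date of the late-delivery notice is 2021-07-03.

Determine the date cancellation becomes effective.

2022-02-04

Adding 71 calendar days to 2021-07-03 gives 2021-09-12, which is the last day of the extended delivery period.
The last day of the appeal period: 18 calendar days after 2021-09-12 is 2021-09-30.
The last day of the consultation period: 2021-09-30 + 60 days = 2021-11-29.
The date cancellation becomes effective: 2021-11-29 + 67 days = 2022-02-04. 2022-02-04 is a Friday, so no roll-forward applies.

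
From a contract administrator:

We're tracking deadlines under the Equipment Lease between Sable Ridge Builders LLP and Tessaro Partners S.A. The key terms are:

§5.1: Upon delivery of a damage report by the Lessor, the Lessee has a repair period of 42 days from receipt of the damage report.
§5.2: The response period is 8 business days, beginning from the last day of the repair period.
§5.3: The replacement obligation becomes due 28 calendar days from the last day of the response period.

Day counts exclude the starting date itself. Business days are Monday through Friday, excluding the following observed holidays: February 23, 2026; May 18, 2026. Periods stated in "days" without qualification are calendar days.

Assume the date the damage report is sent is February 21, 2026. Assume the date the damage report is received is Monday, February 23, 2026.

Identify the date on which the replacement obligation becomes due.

May 14, 2026

The last day of the repair period: 42 calendar days after February 23, 2026 is April 6, 2026.
From Monday, April 6, 2026, 8 business days (Apr 7, Apr 8, Apr 9, Apr 10, Apr 13, Apr 14, Apr 15, Apr 16, skipping weekends) brings us to Thursday, April 16, 2026, which is the last day of the response period.
The date on which the replacement obligation becomes due: 28 calendar days after April 16, 2026 is May 14, 2026.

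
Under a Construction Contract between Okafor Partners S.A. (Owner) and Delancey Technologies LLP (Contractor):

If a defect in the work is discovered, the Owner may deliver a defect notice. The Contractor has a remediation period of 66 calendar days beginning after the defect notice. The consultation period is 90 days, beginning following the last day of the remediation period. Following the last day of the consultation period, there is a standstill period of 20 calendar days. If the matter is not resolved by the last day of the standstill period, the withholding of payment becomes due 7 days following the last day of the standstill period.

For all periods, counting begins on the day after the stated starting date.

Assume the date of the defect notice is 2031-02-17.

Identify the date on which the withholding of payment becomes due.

The last day of the remediation period: 2031-02-17 + 66 days = 2031-04-24.
The last day of the consultation period: 90 calendar days after 2031-04-24 is 2031-07-23.
The last day of the standstill period: 2031-07-23 + 20 days = 2031-08-12.
Adding 7 calendar days to 2031-08-12 gives 2031-08-19, which is the date on which the withholding of payment becomes due.

2031-08-19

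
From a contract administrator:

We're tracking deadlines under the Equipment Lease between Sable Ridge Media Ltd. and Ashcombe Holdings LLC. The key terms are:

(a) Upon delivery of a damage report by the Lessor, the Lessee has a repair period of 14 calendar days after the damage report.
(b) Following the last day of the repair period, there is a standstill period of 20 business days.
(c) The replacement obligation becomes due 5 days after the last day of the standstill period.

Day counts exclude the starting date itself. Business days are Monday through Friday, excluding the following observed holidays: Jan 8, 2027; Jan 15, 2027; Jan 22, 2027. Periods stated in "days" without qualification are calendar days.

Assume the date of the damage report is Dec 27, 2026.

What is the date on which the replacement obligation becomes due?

Feb 14, 2027

The last day of the repair period: 14 calendar days after Dec 27, 2026 is Jan 10, 2027.
The last day of the standstill period: counting 20 business days from Sunday, Jan 10, 2027 (Jan 11, Jan 12, Jan 13, Jan 14, …, Feb 5, Feb 8, Feb 9, skipping weekends and the listed holidays on Jan 15, Jan 22) reaches Tuesday, Feb 9, 2027.
Adding 5 calendar days to Feb 9, 2027 gives Feb 14, 2027, which is the date on which the replacement obligation becomes due.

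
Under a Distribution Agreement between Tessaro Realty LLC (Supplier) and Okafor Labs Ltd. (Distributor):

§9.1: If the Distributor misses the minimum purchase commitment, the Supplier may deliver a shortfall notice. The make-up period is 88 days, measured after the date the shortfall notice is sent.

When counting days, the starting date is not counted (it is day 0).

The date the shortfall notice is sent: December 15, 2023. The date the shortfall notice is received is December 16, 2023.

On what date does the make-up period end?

Adding 88 calendar days to December 15, 2023 gives March 12, 2024, which is the last day of the make-up period.

March 12, 2024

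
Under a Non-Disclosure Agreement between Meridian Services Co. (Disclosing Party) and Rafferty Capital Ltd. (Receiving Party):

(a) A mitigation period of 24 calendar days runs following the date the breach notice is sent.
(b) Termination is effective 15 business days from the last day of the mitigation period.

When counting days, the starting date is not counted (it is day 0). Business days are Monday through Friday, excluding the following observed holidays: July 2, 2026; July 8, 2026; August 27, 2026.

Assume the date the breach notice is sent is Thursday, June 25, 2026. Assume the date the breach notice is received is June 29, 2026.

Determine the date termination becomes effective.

The last day of the mitigation period: 24 calendar days after June 25, 2026 is July 19, 2026.
From Sunday, July 19, 2026, 15 business days (Jul 20, Jul 21, Jul 22, Jul 23, …, Aug 5, Aug 6, Aug 7, skipping weekends) brings us to Friday, August 7, 2026, which is the date termination becomes effective.

August 7, 2026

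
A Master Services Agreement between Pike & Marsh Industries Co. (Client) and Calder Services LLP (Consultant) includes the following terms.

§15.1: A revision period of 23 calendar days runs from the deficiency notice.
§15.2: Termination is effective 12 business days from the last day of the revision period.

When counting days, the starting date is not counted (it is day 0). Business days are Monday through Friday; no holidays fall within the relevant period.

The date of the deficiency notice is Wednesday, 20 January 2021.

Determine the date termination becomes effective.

2 March 2021

The last day of the revision period: 20 January 2021 + 23 days = 12 February 2021.
From Friday, 12 February 2021, 12 business days (Feb 15, Feb 16, Feb 17, Feb 18, …, Feb 26, Mar 1, Mar 2, skipping weekends) brings us to Tuesday, 2 March 2021, which is the date termination becomes effective.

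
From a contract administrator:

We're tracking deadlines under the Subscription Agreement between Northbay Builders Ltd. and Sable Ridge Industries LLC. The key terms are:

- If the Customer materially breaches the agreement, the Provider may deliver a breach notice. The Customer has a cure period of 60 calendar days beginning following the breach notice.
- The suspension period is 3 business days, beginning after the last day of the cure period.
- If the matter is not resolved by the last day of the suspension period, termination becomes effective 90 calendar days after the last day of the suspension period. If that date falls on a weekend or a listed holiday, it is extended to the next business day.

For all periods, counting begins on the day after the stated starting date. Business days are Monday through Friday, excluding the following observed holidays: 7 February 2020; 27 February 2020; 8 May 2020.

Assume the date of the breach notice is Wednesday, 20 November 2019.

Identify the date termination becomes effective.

21 April 2020

The last day of the cure period: 60 calendar days after 20 November 2019 is 19 January 2020.
The last day of the suspension period: 3 business days after Sunday, 19 January 2020, skipping weekends — Jan 20, Jan 21, Jan 22 — lands on Wednesday, 22 January 2020.
The date termination becomes effective: 90 calendar days after 22 January 2020 is 21 April 2020. 21 April 2020 is a Tuesday and is not a listed holiday, so no roll-forward applies.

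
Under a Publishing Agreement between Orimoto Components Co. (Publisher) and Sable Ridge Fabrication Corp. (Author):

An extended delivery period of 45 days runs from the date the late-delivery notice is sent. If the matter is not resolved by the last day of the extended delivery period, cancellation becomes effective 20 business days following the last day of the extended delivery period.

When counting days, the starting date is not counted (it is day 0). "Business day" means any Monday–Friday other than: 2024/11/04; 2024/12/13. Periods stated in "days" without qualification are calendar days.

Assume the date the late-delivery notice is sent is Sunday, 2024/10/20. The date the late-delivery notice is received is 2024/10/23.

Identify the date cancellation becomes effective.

Adding 45 calendar days to 2024/10/20 gives 2024/12/04, which is the last day of the extended delivery period.
The date cancellation becomes effective: 20 business days after Wednesday, 2024/12/04, skipping weekends and the listed holiday on Dec 13 — Dec 5, Dec 6, Dec 9, Dec 10, …, Dec 31, Jan 1, Jan 2 — lands on Thursday, 2025/01/02.

2025/01/02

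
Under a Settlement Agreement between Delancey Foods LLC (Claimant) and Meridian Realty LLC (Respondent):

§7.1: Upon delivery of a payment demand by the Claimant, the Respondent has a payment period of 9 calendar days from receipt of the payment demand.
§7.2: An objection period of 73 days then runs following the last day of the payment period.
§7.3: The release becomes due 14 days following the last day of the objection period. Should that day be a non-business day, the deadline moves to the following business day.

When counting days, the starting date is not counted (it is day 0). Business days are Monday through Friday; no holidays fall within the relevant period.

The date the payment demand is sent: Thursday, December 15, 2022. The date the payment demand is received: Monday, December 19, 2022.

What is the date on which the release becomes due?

March 27, 2023

Adding 9 calendar days to December 19, 2022 gives December 28, 2022, which is the last day of the payment period.
The last day of the objection period: December 28, 2022 + 73 days = March 11, 2023.
Adding 14 calendar days to March 11, 2023 gives March 25, 2023, which is the date on which the release becomes due. That falls on a Saturday, so it rolls to the next business day, Monday, March 27, 2023.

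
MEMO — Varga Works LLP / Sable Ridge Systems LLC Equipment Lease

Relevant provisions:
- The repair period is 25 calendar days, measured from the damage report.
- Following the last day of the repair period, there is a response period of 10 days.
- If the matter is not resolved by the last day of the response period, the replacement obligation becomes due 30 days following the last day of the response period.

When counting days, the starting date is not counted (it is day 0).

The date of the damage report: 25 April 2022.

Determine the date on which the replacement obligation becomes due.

29 June 2022

The last day of the repair period: 25 April 2022 + 25 days = 20 May 2022.
The last day of the response period: 10 calendar days after 20 May 2022 is 30 May 2022.
The date on which the replacement obligation becomes due: 30 calendar days after 30 May 2022 is 29 June 2022.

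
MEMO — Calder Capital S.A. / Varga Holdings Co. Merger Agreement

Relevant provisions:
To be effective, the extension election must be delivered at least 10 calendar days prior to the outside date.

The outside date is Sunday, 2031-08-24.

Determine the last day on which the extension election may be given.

2031-08-14

2031-08-24 minus 10 days is 2031-08-14.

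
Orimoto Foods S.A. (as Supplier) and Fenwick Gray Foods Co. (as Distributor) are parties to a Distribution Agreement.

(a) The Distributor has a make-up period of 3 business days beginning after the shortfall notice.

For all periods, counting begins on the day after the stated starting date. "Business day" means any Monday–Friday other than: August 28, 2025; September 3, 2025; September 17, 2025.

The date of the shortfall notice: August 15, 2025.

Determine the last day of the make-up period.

The last day of the make-up period: counting 3 business days from Friday, August 15, 2025 (Aug 18, Aug 19, Aug 20, skipping weekends) reaches Wednesday, August 20, 2025.

August 20, 2025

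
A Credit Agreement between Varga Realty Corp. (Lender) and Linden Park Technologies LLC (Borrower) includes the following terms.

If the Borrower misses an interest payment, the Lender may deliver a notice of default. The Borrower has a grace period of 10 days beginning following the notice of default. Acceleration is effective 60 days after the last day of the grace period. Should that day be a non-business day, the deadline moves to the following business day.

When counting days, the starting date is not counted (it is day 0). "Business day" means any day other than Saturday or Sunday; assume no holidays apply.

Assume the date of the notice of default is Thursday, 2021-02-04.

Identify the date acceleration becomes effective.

The last day of the grace period: 10 calendar days after 2021-02-04 is 2021-02-14.
The date acceleration becomes effective: 60 calendar days after 2021-02-14 is 2021-04-15. 2021-04-15 is a Thursday, so no roll-forward applies.

2021-04-15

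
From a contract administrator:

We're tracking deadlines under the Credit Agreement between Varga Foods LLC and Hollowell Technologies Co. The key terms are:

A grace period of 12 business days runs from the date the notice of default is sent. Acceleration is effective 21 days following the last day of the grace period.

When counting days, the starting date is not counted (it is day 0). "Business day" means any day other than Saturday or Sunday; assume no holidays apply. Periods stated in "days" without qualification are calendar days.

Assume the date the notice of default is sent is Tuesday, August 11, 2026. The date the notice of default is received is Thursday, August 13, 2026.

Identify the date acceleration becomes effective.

The last day of the grace period: counting 12 business days from Tuesday, August 11, 2026 (Aug 12, Aug 13, Aug 14, Aug 17, …, Aug 25, Aug 26, Aug 27, skipping weekends) reaches Thursday, August 27, 2026.
Adding 21 calendar days to August 27, 2026 gives September 17, 2026, which is the date acceleration becomes effective.

September 17, 2026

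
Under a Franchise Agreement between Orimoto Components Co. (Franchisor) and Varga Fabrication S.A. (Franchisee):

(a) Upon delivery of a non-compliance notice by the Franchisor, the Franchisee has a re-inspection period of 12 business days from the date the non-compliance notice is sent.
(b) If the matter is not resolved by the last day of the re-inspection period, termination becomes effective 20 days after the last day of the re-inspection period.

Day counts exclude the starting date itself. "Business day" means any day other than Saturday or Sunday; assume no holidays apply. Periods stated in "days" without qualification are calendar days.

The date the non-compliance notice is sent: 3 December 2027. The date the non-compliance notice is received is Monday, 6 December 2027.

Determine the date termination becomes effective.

The last day of the re-inspection period: 12 business days after Friday, 3 December 2027, skipping weekends — Dec 6, Dec 7, Dec 8, Dec 9, …, Dec 17, Dec 20, Dec 21 — lands on Tuesday, 21 December 2027.
The date termination becomes effective: 21 December 2027 + 20 days = 10 January 2028.

10 January 2028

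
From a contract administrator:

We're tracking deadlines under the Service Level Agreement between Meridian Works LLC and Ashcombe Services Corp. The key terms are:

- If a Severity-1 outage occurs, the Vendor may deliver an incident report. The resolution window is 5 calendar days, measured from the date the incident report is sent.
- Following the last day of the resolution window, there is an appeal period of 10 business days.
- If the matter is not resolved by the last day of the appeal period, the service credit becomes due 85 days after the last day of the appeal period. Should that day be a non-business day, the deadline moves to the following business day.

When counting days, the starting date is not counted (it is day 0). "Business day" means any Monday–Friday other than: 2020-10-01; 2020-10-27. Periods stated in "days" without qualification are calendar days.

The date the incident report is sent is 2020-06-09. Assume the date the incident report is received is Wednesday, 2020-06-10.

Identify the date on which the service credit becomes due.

2020-09-21

The last day of the resolution window: 5 calendar days after 2020-06-09 is 2020-06-14.
From Sunday, 2020-06-14, 10 business days (Jun 15, Jun 16, Jun 17, Jun 18, Jun 19, Jun 22, Jun 23, Jun 24, Jun 25, Jun 26, skipping weekends) brings us to Friday, 2020-06-26, which is the last day of the appeal period.
The date on which the service credit becomes due: 85 calendar days after 2020-06-26 is 2020-09-19. That falls on a Saturday, so it rolls to the next business day, Monday, 2020-09-21.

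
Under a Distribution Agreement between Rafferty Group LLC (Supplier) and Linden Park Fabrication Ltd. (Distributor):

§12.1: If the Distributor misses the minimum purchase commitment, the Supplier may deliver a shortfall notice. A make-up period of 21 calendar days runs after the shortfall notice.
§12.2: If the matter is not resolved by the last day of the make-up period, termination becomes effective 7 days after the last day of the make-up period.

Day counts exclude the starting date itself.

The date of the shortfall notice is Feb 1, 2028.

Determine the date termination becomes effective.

Feb 29, 2028

Adding 21 calendar days to Feb 1, 2028 gives Feb 22, 2028, which is the last day of the make-up period.
The date termination becomes effective: Feb 22, 2028 + 7 days = Feb 29, 2028.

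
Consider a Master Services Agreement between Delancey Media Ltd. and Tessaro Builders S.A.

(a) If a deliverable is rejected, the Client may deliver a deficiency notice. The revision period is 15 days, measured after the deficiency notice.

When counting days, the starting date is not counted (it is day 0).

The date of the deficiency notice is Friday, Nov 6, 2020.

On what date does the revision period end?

Nov 21, 2020

Adding 15 calendar days to Nov 6, 2020 gives Nov 21, 2020, which is the last day of the revision period.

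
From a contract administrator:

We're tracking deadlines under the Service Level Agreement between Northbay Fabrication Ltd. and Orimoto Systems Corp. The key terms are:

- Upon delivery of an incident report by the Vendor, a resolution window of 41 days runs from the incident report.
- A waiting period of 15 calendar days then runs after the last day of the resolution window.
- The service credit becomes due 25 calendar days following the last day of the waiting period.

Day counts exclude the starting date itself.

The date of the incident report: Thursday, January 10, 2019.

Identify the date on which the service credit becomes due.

Adding 41 calendar days to January 10, 2019 gives February 20, 2019, which is the last day of the resolution window.
The last day of the waiting period: 15 calendar days after February 20, 2019 is March 7, 2019.
The date on which the service credit becomes due: March 7, 2019 + 25 days = April 1, 2019.

April 1, 2019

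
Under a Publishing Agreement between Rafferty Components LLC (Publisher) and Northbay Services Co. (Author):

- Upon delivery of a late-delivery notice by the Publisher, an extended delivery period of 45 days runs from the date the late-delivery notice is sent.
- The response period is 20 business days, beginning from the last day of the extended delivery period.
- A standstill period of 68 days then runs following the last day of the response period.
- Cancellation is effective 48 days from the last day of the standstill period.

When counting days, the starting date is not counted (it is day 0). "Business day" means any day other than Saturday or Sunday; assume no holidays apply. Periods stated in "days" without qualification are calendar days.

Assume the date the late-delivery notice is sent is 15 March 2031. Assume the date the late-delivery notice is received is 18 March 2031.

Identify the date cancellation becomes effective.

20 September 2031

The last day of the extended delivery period: 15 March 2031 + 45 days = 29 April 2031.
From Tuesday, 29 April 2031, 20 business days (Apr 30, May 1, May 2, May 5, …, May 23, May 26, May 27, skipping weekends) brings us to Tuesday, 27 May 2031, which is the last day of the response period.
The last day of the standstill period: 68 calendar days after 27 May 2031 is 3 August 2031.
The date cancellation becomes effective: 48 calendar days after 3 August 2031 is 20 September 2031.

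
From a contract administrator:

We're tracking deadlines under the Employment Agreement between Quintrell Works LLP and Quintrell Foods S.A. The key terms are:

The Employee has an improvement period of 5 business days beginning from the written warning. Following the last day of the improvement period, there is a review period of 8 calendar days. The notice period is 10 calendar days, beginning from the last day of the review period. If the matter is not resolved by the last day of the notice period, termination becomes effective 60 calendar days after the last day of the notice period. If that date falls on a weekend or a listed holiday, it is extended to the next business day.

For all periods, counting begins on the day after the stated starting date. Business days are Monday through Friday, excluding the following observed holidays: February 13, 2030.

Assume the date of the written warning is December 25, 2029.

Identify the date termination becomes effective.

The last day of the improvement period: 5 business days after Tuesday, December 25, 2029, skipping weekends — Dec 26, Dec 27, Dec 28, Dec 31, Jan 1 — lands on Tuesday, January 1, 2030.
The last day of the review period: 8 calendar days after January 1, 2030 is January 9, 2030.
The last day of the notice period: January 9, 2030 + 10 days = January 19, 2030.
The date termination becomes effective: January 19, 2030 + 60 days = March 20, 2030. March 20, 2030 is a Wednesday and is not a listed holiday, so no roll-forward applies.

March 20, 2030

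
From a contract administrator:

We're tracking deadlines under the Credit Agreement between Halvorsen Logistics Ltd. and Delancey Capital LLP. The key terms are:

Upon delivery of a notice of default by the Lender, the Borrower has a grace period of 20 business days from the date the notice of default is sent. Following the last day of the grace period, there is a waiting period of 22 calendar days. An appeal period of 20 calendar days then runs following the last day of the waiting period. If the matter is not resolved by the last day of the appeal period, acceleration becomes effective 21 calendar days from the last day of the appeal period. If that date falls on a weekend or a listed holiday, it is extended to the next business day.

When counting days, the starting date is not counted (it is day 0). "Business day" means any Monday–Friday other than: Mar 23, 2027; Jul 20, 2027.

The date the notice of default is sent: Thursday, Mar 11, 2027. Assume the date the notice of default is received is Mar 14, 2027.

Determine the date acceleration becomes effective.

Jun 11, 2027

The last day of the grace period: counting 20 business days from Thursday, Mar 11, 2027 (Mar 12, Mar 15, Mar 16, Mar 17, …, Apr 7, Apr 8, Apr 9, skipping weekends and the listed holiday on Mar 23) reaches Friday, Apr 9, 2027.
The last day of the waiting period: 22 calendar days after Apr 9, 2027 is May 1, 2027.
The last day of the appeal period: May 1, 2027 + 20 days = May 21, 2027.
The date acceleration becomes effective: 21 calendar days after May 21, 2027 is Jun 11, 2027. Jun 11, 2027 is a Friday and is not a listed holiday, so no roll-forward applies.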